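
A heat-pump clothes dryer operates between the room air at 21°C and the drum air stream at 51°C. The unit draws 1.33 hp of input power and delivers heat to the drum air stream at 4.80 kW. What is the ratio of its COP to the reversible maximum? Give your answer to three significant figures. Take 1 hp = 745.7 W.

Converting, Q̇_H = 4.800 kW = 6.437 hp, so COP_actual = Q̇_H/Ẇ = 6.437/1.330 = 4.840.
In absolute terms T_C = 294.15 K and T_H = 324.15 K, so ΔT = 30.00 K.
COP_Carnot = T_H/ΔT = 324.15/30.00 = 10.81.
η_II = COP_actual/COP_Carnot = 4.840/10.81 = 0.4479.

0.448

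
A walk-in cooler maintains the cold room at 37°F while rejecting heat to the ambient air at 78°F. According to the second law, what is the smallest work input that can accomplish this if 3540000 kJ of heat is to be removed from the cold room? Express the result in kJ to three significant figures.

In absolute terms T_C = 275.93 K and T_H = 298.71 K, so ΔT = 22.78 K.
The reversible limit is COP_R = T_C/ΔT = 12.11, so W_min = Q_C/COP = Q_C·ΔT/T_C.
W_min = 3540000 × 22.78/275.93 = 292200 kJ.

292000 kJ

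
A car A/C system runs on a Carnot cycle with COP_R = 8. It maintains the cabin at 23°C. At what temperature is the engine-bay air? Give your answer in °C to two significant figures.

60 °C

COP_R = T_C/(T_H − T_C) gives T_H − T_C = T_C/COP.
With T_C = 296.15 K, T_H = 296.15 × (1 + 1/8) = 333.17 K.
Converting, 333.17 K = 60.02°C.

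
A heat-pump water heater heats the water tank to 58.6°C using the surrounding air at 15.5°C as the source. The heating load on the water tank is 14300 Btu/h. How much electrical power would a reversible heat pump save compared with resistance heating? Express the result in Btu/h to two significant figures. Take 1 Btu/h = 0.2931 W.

12000 Btu/h

In absolute terms T_C = 288.65 K and T_H = 331.75 K, so ΔT = 43.10 K.
COP_Carnot = T_H/ΔT = 331.75/43.10 = 7.697.
Resistance heating needs Ẇ_res = Q̇_H = 14300 Btu/h; the reversible heat pump needs only Ẇ_hp = Q̇_H/COP = 1858 Btu/h.
Saving = 14300 − 1858 = 12440 Btu/h.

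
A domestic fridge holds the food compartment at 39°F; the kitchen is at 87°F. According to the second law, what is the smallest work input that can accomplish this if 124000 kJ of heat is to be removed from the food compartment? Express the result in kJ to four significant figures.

11940 kJ

In absolute terms T_C = 277.04 K and T_H = 303.71 K, so ΔT = 26.67 K.
The reversible limit is COP_R = T_C/ΔT = 10.39, so W_min = Q_C/COP = Q_C·ΔT/T_C.
W_min = 124000 × 26.67/277.04 = 11940 kJ.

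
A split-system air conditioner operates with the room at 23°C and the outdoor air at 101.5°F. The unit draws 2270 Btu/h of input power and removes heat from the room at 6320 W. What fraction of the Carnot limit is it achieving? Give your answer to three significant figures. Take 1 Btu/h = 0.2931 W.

0.501

Converting, Q̇_C = 6320 W = 21560 Btu/h, so COP_actual = Q̇_C/Ẇ = 21560/2270 = 9.499.
In absolute terms T_C = 296.15 K and T_H = 311.76 K, so ΔT = 15.61 K.
COP_Carnot = T_C/ΔT = 296.15/15.61 = 18.97.
η_II = COP_actual/COP_Carnot = 9.499/18.97 = 0.5007.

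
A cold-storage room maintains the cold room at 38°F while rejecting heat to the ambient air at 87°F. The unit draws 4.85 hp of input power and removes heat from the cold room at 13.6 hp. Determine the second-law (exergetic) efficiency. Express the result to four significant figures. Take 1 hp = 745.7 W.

0.2761

COP_actual = Q̇_C/Ẇ = 13.60/4.850 = 2.804.
In absolute terms T_C = 276.48 K and T_H = 303.71 K, so ΔT = 27.22 K.
COP_Carnot = T_C/ΔT = 276.48/27.22 = 10.16.
η_II = COP_actual/COP_Carnot = 2.804/10.16 = 0.2761.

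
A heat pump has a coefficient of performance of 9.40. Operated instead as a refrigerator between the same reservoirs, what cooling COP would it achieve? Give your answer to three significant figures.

Since Q_H = Q_C + W for any cycle, COP_R = Q_C/W = Q_H/W − 1.
COP_R = 9.40 − 1 = 8.40.

8.40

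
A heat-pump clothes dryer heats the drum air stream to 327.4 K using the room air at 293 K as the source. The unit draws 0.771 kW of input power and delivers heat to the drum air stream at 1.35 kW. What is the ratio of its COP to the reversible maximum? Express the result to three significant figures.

0.184

COP_actual = Q̇_H/Ẇ = 1.350/0.7710 = 1.751.
The reservoir spacing is ΔT = 327.4 − 293 = 34.40 K.
COP_Carnot = T_H/ΔT = 327.40/34.40 = 9.517.
η_II = COP_actual/COP_Carnot = 1.751/9.517 = 0.1840.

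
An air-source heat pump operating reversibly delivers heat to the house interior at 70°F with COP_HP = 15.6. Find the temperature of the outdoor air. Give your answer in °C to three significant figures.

2.25 °C

COP_HP = T_H/(T_H − T_C) gives T_H − T_C = T_H/COP.
With T_H = 294.26 K, T_C = 294.26 × (1 − 1/15.6) = 275.40 K.
Converting, 275.40 K = 2.25°C.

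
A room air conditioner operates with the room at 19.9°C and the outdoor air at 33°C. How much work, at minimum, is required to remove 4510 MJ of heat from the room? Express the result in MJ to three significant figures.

In absolute terms T_C = 293.05 K and T_H = 306.15 K, so ΔT = 13.10 K.
The reversible limit is COP_R = T_C/ΔT = 22.37, so W_min = Q_C/COP = Q_C·ΔT/T_C.
W_min = 4510 × 13.10/293.05 = 201.6 MJ.

202 MJ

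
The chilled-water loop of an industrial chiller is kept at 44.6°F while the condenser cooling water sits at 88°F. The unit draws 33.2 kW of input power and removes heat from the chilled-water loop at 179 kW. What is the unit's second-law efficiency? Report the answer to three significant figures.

COP_actual = Q̇_C/Ẇ = 179.0/33.20 = 5.392.
In absolute terms T_C = 280.15 K and T_H = 304.26 K, so ΔT = 24.11 K.
COP_Carnot = T_C/ΔT = 280.15/24.11 = 11.62.
η_II = COP_actual/COP_Carnot = 5.392/11.62 = 0.4640.

0.464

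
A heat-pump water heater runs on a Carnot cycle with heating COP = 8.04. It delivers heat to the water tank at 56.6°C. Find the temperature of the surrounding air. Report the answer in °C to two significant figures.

16 °C

COP_HP = T_H/(T_H − T_C) gives T_H − T_C = T_H/COP.
With T_H = 329.75 K, T_C = 329.75 × (1 − 1/8.04) = 288.74 K.
Converting, 288.74 K = 15.59°C.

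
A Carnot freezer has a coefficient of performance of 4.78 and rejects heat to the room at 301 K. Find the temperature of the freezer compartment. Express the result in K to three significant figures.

249 K

For a Carnot refrigerator COP_R = T_C/(T_H − T_C), so T_C = COP·T_H/(1 + COP).
With T_H = 301.00 K, T_C = 4.78 × 301.00/5.780 = 248.92 K.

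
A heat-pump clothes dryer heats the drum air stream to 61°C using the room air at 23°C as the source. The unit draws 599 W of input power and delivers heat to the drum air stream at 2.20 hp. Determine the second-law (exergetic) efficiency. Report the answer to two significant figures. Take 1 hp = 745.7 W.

0.31

Converting, Q̇_H = 2.200 hp = 1641 W, so COP_actual = Q̇_H/Ẇ = 1641/599.0 = 2.739.
In absolute terms T_C = 296.15 K and T_H = 334.15 K, so ΔT = 38.00 K.
COP_Carnot = T_H/ΔT = 334.15/38.00 = 8.793.
η_II = COP_actual/COP_Carnot = 2.739/8.793 = 0.3115.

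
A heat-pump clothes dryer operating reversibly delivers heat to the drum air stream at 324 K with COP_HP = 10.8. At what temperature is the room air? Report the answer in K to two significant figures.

COP_HP = T_H/(T_H − T_C) gives T_H − T_C = T_H/COP.
With T_H = 324.00 K, T_C = 324.00 × (1 − 1/10.8) = 294.00 K.

290 K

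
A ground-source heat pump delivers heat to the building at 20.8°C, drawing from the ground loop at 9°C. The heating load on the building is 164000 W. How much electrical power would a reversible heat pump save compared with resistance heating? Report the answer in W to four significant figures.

157400 W

In absolute terms T_C = 282.15 K and T_H = 293.95 K, so ΔT = 11.80 K.
COP_Carnot = T_H/ΔT = 293.95/11.80 = 24.91.
Resistance heating needs Ẇ_res = Q̇_H = 164000 W; the reversible heat pump needs only Ẇ_hp = Q̇_H/COP = 6583 W.
Saving = 164000 − 6583 = 157400 W.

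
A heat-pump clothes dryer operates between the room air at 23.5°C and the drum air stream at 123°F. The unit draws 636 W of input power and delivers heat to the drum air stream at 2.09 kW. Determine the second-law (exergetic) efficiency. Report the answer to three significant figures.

0.275

Converting, Q̇_H = 2.090 kW = 2090 W, so COP_actual = Q̇_H/Ẇ = 2090/636.0 = 3.286.
In absolute terms T_C = 296.65 K and T_H = 323.71 K, so ΔT = 27.06 K.
COP_Carnot = T_H/ΔT = 323.71/27.06 = 11.96.
η_II = COP_actual/COP_Carnot = 3.286/11.96 = 0.2747.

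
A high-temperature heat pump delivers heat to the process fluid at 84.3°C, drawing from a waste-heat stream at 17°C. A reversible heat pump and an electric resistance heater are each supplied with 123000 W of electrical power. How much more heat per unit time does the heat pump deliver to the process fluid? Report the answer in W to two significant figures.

530000 W

In absolute terms T_C = 290.15 K and T_H = 357.45 K, so ΔT = 67.30 K.
COP_Carnot = T_H/ΔT = 357.45/67.30 = 5.311.
The heat pump delivers Q̇_H = COP × Ẇ = 653300 W; the resistance heater delivers Ẇ = 123000 W.
Extra = (COP − 1)·Ẇ = 530300 W.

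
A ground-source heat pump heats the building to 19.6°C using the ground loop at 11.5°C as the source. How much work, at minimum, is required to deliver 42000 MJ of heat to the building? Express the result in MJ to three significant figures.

In absolute terms T_C = 284.65 K and T_H = 292.75 K, so ΔT = 8.100 K.
The reversible limit is COP_HP = T_H/ΔT = 36.14, so W_min = Q_H/COP = Q_H·ΔT/T_H.
W_min = 42000 × 8.100/292.75 = 1162 MJ.

1160 MJ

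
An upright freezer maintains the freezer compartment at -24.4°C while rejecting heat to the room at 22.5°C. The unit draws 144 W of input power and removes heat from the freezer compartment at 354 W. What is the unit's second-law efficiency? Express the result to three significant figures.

0.464

COP_actual = Q̇_C/Ẇ = 354.0/144.0 = 2.458.
In absolute terms T_C = 248.75 K and T_H = 295.65 K, so ΔT = 46.90 K.
COP_Carnot = T_C/ΔT = 248.75/46.90 = 5.304.
η_II = COP_actual/COP_Carnot = 2.458/5.304 = 0.4635.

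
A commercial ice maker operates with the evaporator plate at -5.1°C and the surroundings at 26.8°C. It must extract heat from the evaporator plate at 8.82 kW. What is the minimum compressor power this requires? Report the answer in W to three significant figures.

1050 W

In absolute terms T_C = 268.05 K and T_H = 299.95 K, so ΔT = 31.90 K.
COP_Carnot = T_C/ΔT = 268.05/31.90 = 8.403.
Ẇ_min = Q̇/COP_Carnot = 8.820/8.403 = 1.050 kW = 1050 W.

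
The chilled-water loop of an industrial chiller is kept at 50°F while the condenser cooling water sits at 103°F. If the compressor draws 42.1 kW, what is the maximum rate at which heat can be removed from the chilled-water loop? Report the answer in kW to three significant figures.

405 kW

In absolute terms T_C = 283.15 K and T_H = 312.59 K, so ΔT = 29.44 K.
COP_Carnot = T_C/ΔT = 283.15/29.44 = 9.616.
Q̇_max = COP_Carnot × Ẇ = 9.616 × 42.10 kW = 404.9 kW.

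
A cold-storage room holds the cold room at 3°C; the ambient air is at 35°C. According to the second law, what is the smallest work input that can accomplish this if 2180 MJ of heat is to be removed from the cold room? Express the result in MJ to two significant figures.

250 MJ

In absolute terms T_C = 276.15 K and T_H = 308.15 K, so ΔT = 32.00 K.
The reversible limit is COP_R = T_C/ΔT = 8.630, so W_min = Q_C/COP = Q_C·ΔT/T_C.
W_min = 2180 × 32.00/276.15 = 252.6 MJ.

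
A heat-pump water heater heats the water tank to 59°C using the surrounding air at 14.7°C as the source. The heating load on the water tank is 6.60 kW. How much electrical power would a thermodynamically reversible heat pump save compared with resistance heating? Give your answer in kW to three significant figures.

In absolute terms T_C = 287.85 K and T_H = 332.15 K, so ΔT = 44.30 K.
COP_Carnot = T_H/ΔT = 332.15/44.30 = 7.498.
Resistance heating needs Ẇ_res = Q̇_H = 6.600 kW; the reversible heat pump needs only Ẇ_hp = Q̇_H/COP = 0.8803 kW.
Saving = 6.600 − 0.8803 = 5.720 kW.

5.72 kW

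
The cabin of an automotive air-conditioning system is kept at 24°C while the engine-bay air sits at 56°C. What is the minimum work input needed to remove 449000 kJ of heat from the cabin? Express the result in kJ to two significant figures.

48000 kJ

In absolute terms T_C = 297.15 K and T_H = 329.15 K, so ΔT = 32.00 K.
The reversible limit is COP_R = T_C/ΔT = 9.286, so W_min = Q_C/COP = Q_C·ΔT/T_C.
W_min = 449000 × 32.00/297.15 = 48350 kJ.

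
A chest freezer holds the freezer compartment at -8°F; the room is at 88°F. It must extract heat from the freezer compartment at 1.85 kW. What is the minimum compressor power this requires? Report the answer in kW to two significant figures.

In absolute terms T_C = 250.93 K and T_H = 304.26 K, so ΔT = 53.33 K.
COP_Carnot = T_C/ΔT = 250.93/53.33 = 4.705.
Ẇ_min = Q̇/COP_Carnot = 1.850/4.705 = 0.3932 kW.

0.39 kW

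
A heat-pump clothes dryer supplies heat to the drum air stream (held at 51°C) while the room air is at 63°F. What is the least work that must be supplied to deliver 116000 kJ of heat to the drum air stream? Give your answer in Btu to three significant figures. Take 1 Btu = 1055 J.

11500 Btu

In absolute terms T_C = 290.37 K and T_H = 324.15 K, so ΔT = 33.78 K.
The reversible limit is COP_HP = T_H/ΔT = 9.597, so W_min = Q_H/COP = Q_H·ΔT/T_H.
W_min = 116000 × 33.78/324.15 = 12090 kJ = 11460 Btu.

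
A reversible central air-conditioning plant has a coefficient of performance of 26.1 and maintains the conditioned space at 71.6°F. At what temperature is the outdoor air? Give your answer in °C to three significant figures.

COP_R = T_C/(T_H − T_C) gives T_H − T_C = T_C/COP.
With T_C = 295.15 K, T_H = 295.15 × (1 + 1/26.1) = 306.46 K.
Converting, 306.46 K = 33.31°C.

33.3 °C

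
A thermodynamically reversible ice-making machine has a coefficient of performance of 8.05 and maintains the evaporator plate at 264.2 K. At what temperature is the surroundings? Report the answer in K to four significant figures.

297.0 K

COP_R = T_C/(T_H − T_C) gives T_H − T_C = T_C/COP.
With T_C = 264.20 K, T_H = 264.20 × (1 + 1/8.05) = 297.02 K.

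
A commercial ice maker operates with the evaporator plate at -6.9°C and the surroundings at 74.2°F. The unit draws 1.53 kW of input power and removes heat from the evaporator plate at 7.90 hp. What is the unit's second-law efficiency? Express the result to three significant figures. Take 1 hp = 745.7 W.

Converting, Q̇_C = 7.900 hp = 5.891 kW, so COP_actual = Q̇_C/Ẇ = 5.891/1.530 = 3.850.
In absolute terms T_C = 266.25 K and T_H = 296.59 K, so ΔT = 30.34 K.
COP_Carnot = T_C/ΔT = 266.25/30.34 = 8.774.
η_II = COP_actual/COP_Carnot = 3.850/8.774 = 0.4388.

0.439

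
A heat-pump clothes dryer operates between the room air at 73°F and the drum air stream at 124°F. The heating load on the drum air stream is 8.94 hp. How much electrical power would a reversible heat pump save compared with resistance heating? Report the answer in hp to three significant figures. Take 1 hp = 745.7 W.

In absolute terms T_C = 295.93 K and T_H = 324.26 K, so ΔT = 28.33 K.
COP_Carnot = T_H/ΔT = 324.26/28.33 = 11.44.
Resistance heating needs Ẇ_res = Q̇_H = 8.940 hp; the reversible heat pump needs only Ẇ_hp = Q̇_H/COP = 0.7812 hp.
Saving = 8.940 − 0.7812 = 8.159 hp.

8.16 hp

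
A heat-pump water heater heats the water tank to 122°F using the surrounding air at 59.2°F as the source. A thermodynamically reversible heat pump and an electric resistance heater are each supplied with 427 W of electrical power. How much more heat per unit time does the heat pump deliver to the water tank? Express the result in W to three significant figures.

3530 W

In absolute terms T_C = 288.26 K and T_H = 323.15 K, so ΔT = 34.89 K.
COP_Carnot = T_H/ΔT = 323.15/34.89 = 9.262.
The heat pump delivers Q̇_H = COP × Ẇ = 3955 W; the resistance heater delivers Ẇ = 427.0 W.
Extra = (COP − 1)·Ẇ = 3528 W.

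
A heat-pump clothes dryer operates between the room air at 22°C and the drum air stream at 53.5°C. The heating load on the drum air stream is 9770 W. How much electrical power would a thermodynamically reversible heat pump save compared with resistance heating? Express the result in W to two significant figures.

In absolute terms T_C = 295.15 K and T_H = 326.65 K, so ΔT = 31.50 K.
COP_Carnot = T_H/ΔT = 326.65/31.50 = 10.37.
Resistance heating needs Ẇ_res = Q̇_H = 9770 W; the reversible heat pump needs only Ẇ_hp = Q̇_H/COP = 942.2 W.
Saving = 9770 − 942.2 = 8828 W.

8800 W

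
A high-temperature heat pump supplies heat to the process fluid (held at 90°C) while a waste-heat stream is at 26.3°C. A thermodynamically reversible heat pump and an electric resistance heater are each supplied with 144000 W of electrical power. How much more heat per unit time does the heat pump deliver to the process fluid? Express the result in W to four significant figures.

676900 W

In absolute terms T_C = 299.45 K and T_H = 363.15 K, so ΔT = 63.70 K.
COP_Carnot = T_H/ΔT = 363.15/63.70 = 5.701.
The heat pump delivers Q̇_H = COP × Ẇ = 820900 W; the resistance heater delivers Ẇ = 144000 W.
Extra = (COP − 1)·Ẇ = 676900 W.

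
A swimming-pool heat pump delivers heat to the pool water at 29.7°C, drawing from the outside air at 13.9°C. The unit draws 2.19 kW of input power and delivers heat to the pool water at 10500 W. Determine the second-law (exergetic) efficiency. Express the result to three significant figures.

Converting, Q̇_H = 10500 W = 10.50 kW, so COP_actual = Q̇_H/Ẇ = 10.50/2.190 = 4.795.
In absolute terms T_C = 287.05 K and T_H = 302.85 K, so ΔT = 15.80 K.
COP_Carnot = T_H/ΔT = 302.85/15.80 = 19.17.
η_II = COP_actual/COP_Carnot = 4.795/19.17 = 0.2501.

0.250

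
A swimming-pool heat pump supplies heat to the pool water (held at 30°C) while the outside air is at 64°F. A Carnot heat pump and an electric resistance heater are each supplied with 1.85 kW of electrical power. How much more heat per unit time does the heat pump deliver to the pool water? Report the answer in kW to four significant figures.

44.04 kW

In absolute terms T_C = 290.93 K and T_H = 303.15 K, so ΔT = 12.22 K.
COP_Carnot = T_H/ΔT = 303.15/12.22 = 24.80.
The heat pump delivers Q̇_H = COP × Ẇ = 45.89 kW; the resistance heater delivers Ẇ = 1.850 kW.
Extra = (COP − 1)·Ẇ = 44.04 kW.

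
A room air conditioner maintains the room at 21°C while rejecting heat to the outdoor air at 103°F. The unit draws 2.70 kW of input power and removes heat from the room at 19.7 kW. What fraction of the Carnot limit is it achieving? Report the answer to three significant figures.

0.458

COP_actual = Q̇_C/Ẇ = 19.70/2.700 = 7.296.
In absolute terms T_C = 294.15 K and T_H = 312.59 K, so ΔT = 18.44 K.
COP_Carnot = T_C/ΔT = 294.15/18.44 = 15.95.
η_II = COP_actual/COP_Carnot = 7.296/15.95 = 0.4575.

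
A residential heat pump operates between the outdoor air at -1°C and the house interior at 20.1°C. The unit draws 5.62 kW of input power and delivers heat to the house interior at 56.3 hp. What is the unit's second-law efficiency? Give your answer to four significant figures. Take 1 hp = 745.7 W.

Converting, Q̇_H = 56.30 hp = 41.98 kW, so COP_actual = Q̇_H/Ẇ = 41.98/5.620 = 7.470.
In absolute terms T_C = 272.15 K and T_H = 293.25 K, so ΔT = 21.10 K.
COP_Carnot = T_H/ΔT = 293.25/21.10 = 13.90.
η_II = COP_actual/COP_Carnot = 7.470/13.90 = 0.5375.

0.5375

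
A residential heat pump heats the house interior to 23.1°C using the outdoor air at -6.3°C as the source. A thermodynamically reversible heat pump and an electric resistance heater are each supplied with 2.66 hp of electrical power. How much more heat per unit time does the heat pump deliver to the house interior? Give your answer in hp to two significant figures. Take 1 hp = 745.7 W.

24 hp

In absolute terms T_C = 266.85 K and T_H = 296.25 K, so ΔT = 29.40 K.
COP_Carnot = T_H/ΔT = 296.25/29.40 = 10.08.
The heat pump delivers Q̇_H = COP × Ẇ = 26.80 hp; the resistance heater delivers Ẇ = 2.660 hp.
Extra = (COP − 1)·Ẇ = 24.14 hp.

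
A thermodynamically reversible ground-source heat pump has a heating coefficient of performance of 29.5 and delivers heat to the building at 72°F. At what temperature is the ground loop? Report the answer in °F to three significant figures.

COP_HP = T_H/(T_H − T_C) gives T_H − T_C = T_H/COP.
With T_H = 295.37 K, T_C = 295.37 × (1 − 1/29.5) = 285.36 K.
Converting, 285.36 K = 53.98°F.

54.0 °F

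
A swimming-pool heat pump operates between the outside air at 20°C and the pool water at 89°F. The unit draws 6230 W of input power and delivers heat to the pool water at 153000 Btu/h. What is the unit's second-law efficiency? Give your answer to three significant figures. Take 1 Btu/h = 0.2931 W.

0.276

Converting, Q̇_H = 153000 Btu/h = 44840 W, so COP_actual = Q̇_H/Ẇ = 44840/6230 = 7.198.
In absolute terms T_C = 293.15 K and T_H = 304.82 K, so ΔT = 11.67 K.
COP_Carnot = T_H/ΔT = 304.82/11.67 = 26.13.
η_II = COP_actual/COP_Carnot = 7.198/26.13 = 0.2755.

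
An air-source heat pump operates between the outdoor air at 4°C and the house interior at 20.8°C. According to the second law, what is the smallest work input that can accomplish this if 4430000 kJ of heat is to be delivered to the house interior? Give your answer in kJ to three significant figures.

In absolute terms T_C = 277.15 K and T_H = 293.95 K, so ΔT = 16.80 K.
The reversible limit is COP_HP = T_H/ΔT = 17.50, so W_min = Q_H/COP = Q_H·ΔT/T_H.
W_min = 4430000 × 16.80/293.95 = 253200 kJ.

253000 kJ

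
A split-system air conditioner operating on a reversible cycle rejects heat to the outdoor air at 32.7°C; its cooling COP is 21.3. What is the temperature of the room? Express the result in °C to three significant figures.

For a Carnot refrigerator COP_R = T_C/(T_H − T_C), so T_C = COP·T_H/(1 + COP).
With T_H = 305.85 K, T_C = 21.3 × 305.85/22.30 = 292.13 K.
Converting, 292.13 K = 18.98°C.

19.0 °C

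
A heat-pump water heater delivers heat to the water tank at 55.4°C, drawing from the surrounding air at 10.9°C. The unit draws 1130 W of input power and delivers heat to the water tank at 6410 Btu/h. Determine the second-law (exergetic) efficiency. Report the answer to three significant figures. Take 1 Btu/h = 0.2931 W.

0.225

Converting, Q̇_H = 6410 Btu/h = 1879 W, so COP_actual = Q̇_H/Ẇ = 1879/1130 = 1.663.
In absolute terms T_C = 284.05 K and T_H = 328.55 K, so ΔT = 44.50 K.
COP_Carnot = T_H/ΔT = 328.55/44.50 = 7.383.
η_II = COP_actual/COP_Carnot = 1.663/7.383 = 0.2252.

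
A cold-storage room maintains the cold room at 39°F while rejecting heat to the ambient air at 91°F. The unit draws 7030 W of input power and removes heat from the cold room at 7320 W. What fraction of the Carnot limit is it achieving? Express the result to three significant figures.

COP_actual = Q̇_C/Ẇ = 7320/7030 = 1.041.
In absolute terms T_C = 277.04 K and T_H = 305.93 K, so ΔT = 28.89 K.
COP_Carnot = T_C/ΔT = 277.04/28.89 = 9.590.
η_II = COP_actual/COP_Carnot = 1.041/9.590 = 0.1086.

0.109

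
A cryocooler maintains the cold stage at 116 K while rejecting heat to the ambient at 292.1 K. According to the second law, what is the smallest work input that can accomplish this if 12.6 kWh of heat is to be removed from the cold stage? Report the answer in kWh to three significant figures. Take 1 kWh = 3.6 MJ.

19.1 kWh

The reservoir spacing is ΔT = 292.1 − 116 = 176.1 K.
The reversible limit is COP_R = T_C/ΔT = 0.6587, so W_min = Q_C/COP = Q_C·ΔT/T_C.
W_min = 12.60 × 176.1/116.00 = 19.13 kWh.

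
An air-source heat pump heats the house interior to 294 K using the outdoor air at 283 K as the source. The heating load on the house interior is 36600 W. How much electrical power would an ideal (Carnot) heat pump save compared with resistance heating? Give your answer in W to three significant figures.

35200 W

The reservoir spacing is ΔT = 294 − 283 = 11.00 K.
COP_Carnot = T_H/ΔT = 294.00/11.00 = 26.73.
Resistance heating needs Ẇ_res = Q̇_H = 36600 W; the reversible heat pump needs only Ẇ_hp = Q̇_H/COP = 1369 W.
Saving = 36600 − 1369 = 35230 W.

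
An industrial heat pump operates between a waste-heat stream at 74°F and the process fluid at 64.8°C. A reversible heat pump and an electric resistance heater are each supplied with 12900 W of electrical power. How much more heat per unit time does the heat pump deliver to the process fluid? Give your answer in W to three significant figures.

92200 W

In absolute terms T_C = 296.48 K and T_H = 337.95 K, so ΔT = 41.47 K.
COP_Carnot = T_H/ΔT = 337.95/41.47 = 8.150.
The heat pump delivers Q̇_H = COP × Ẇ = 105100 W; the resistance heater delivers Ẇ = 12900 W.
Extra = (COP − 1)·Ẇ = 92230 W.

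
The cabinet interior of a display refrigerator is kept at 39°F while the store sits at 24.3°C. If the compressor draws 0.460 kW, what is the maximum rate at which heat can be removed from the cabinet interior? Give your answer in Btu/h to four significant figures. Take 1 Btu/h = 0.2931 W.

In absolute terms T_C = 277.04 K and T_H = 297.45 K, so ΔT = 20.41 K.
COP_Carnot = T_C/ΔT = 277.04/20.41 = 13.57.
Q̇_max = COP_Carnot × Ẇ = 13.57 × 0.4600 kW = 6.244 kW = 21300 Btu/h.

21300 Btu/h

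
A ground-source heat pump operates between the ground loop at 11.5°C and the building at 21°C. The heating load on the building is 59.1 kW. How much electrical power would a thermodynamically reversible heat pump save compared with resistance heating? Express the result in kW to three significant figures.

In absolute terms T_C = 284.65 K and T_H = 294.15 K, so ΔT = 9.500 K.
COP_Carnot = T_H/ΔT = 294.15/9.500 = 30.96.
Resistance heating needs Ẇ_res = Q̇_H = 59.10 kW; the reversible heat pump needs only Ẇ_hp = Q̇_H/COP = 1.909 kW.
Saving = 59.10 − 1.909 = 57.19 kW.

57.2 kW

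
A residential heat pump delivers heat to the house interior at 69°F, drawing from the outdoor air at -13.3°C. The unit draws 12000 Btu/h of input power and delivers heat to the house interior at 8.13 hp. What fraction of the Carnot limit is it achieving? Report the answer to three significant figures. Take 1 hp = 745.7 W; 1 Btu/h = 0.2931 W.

0.199

Converting, Q̇_H = 8.130 hp = 20680 Btu/h, so COP_actual = Q̇_H/Ẇ = 20680/12000 = 1.724.
In absolute terms T_C = 259.85 K and T_H = 293.71 K, so ΔT = 33.86 K.
COP_Carnot = T_H/ΔT = 293.71/33.86 = 8.675.
η_II = COP_actual/COP_Carnot = 1.724/8.675 = 0.1987.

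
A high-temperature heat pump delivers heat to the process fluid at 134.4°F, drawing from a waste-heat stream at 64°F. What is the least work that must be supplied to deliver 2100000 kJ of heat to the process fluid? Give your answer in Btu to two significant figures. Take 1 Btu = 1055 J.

240000 Btu

In absolute terms T_C = 290.93 K and T_H = 330.04 K, so ΔT = 39.11 K.
The reversible limit is COP_HP = T_H/ΔT = 8.438, so W_min = Q_H/COP = Q_H·ΔT/T_H.
W_min = 2100000 × 39.11/330.04 = 248900 kJ = 235900 Btu.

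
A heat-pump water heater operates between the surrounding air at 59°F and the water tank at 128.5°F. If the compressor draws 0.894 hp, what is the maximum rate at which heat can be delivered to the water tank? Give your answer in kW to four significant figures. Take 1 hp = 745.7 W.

5.642 kW

In absolute terms T_C = 288.15 K and T_H = 326.76 K, so ΔT = 38.61 K.
COP_Carnot = T_H/ΔT = 326.76/38.61 = 8.463.
Q̇_max = COP_Carnot × Ẇ = 8.463 × 0.8940 hp = 7.566 hp = 5.642 kW.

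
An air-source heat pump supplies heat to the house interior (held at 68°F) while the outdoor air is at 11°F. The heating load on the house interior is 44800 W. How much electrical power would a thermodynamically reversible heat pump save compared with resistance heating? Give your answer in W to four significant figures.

In absolute terms T_C = 261.48 K and T_H = 293.15 K, so ΔT = 31.67 K.
COP_Carnot = T_H/ΔT = 293.15/31.67 = 9.257.
Resistance heating needs Ẇ_res = Q̇_H = 44800 W; the reversible heat pump needs only Ẇ_hp = Q̇_H/COP = 4839 W.
Saving = 44800 − 4839 = 39960 W.

39960 W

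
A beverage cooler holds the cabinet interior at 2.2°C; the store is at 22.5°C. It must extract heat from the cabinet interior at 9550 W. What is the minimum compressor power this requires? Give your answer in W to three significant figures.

In absolute terms T_C = 275.35 K and T_H = 295.65 K, so ΔT = 20.30 K.
COP_Carnot = T_C/ΔT = 275.35/20.30 = 13.56.
Ẇ_min = Q̇/COP_Carnot = 9550/13.56 = 704.1 W.

704 W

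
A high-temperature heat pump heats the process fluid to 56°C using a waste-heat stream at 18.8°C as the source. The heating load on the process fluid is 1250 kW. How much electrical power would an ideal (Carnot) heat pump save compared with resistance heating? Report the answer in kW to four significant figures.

1109 kW

In absolute terms T_C = 291.95 K and T_H = 329.15 K, so ΔT = 37.20 K.
COP_Carnot = T_H/ΔT = 329.15/37.20 = 8.848.
Resistance heating needs Ẇ_res = Q̇_H = 1250 kW; the reversible heat pump needs only Ẇ_hp = Q̇_H/COP = 141.3 kW.
Saving = 1250 − 141.3 = 1109 kW.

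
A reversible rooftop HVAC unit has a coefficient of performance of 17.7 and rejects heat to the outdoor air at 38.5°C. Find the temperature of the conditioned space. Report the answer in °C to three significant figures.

21.8 °C

For a Carnot refrigerator COP_R = T_C/(T_H − T_C), so T_C = COP·T_H/(1 + COP).
With T_H = 311.65 K, T_C = 17.7 × 311.65/18.70 = 294.98 K.
Converting, 294.98 K = 21.83°C.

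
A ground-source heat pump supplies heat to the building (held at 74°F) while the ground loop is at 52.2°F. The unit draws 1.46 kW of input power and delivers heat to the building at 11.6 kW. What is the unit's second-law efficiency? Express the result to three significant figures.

COP_actual = Q̇_H/Ẇ = 11.60/1.460 = 7.945.
In absolute terms T_C = 284.37 K and T_H = 296.48 K, so ΔT = 12.11 K.
COP_Carnot = T_H/ΔT = 296.48/12.11 = 24.48.
η_II = COP_actual/COP_Carnot = 7.945/24.48 = 0.3246.

0.325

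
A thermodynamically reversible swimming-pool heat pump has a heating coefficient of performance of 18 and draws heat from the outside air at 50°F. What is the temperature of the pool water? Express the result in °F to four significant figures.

COP_HP = T_H/(T_H − T_C) rearranges to T_H = COP·T_C/(COP − 1).
With T_C = 283.15 K, T_H = 18 × 283.15/17.00 = 299.81 K.
Converting, 299.81 K = 79.98°F.

79.98 °F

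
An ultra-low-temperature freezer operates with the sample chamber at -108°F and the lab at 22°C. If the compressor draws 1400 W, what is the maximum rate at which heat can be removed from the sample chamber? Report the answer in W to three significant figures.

In absolute terms T_C = 195.37 K and T_H = 295.15 K, so ΔT = 99.78 K.
COP_Carnot = T_C/ΔT = 195.37/99.78 = 1.958.
Q̇_max = COP_Carnot × Ẇ = 1.958 × 1400 W = 2741 W.

2740 W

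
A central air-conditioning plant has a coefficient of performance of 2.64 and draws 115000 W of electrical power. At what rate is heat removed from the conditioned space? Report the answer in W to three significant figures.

Q̇_C = COP × Ẇ = 2.64 × 115000 = 303600 W.

304000 W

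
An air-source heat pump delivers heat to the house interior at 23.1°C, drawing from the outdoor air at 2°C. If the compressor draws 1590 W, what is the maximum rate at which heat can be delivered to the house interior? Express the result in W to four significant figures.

22320 W

In absolute terms T_C = 275.15 K and T_H = 296.25 K, so ΔT = 21.10 K.
COP_Carnot = T_H/ΔT = 296.25/21.10 = 14.04.
Q̇_max = COP_Carnot × Ẇ = 14.04 × 1590 W = 22320 W.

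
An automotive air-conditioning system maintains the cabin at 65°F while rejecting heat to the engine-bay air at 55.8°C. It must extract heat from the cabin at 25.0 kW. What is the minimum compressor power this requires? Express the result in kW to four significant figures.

3.213 kW

In absolute terms T_C = 291.48 K and T_H = 328.95 K, so ΔT = 37.47 K.
COP_Carnot = T_C/ΔT = 291.48/37.47 = 7.780.
Ẇ_min = Q̇/COP_Carnot = 25.00/7.780 = 3.213 kW.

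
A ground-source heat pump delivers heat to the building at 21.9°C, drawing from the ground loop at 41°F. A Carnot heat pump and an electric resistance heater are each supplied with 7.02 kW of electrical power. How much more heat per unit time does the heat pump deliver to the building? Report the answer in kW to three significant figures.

In absolute terms T_C = 278.15 K and T_H = 295.05 K, so ΔT = 16.90 K.
COP_Carnot = T_H/ΔT = 295.05/16.90 = 17.46.
The heat pump delivers Q̇_H = COP × Ẇ = 122.6 kW; the resistance heater delivers Ẇ = 7.020 kW.
Extra = (COP − 1)·Ẇ = 115.5 kW.

116 kW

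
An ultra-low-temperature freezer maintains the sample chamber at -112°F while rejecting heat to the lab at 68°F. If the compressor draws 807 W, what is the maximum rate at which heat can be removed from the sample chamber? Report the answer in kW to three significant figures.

In absolute terms T_C = 193.15 K and T_H = 293.15 K, so ΔT = 100.0 K.
COP_Carnot = T_C/ΔT = 193.15/100.0 = 1.932.
Q̇_max = COP_Carnot × Ẇ = 1.932 × 807.0 W = 1559 W = 1.559 kW.

1.56 kW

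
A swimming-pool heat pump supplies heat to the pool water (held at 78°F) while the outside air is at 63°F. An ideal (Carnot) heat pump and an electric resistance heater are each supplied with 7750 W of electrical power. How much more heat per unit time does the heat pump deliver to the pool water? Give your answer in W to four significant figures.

In absolute terms T_C = 290.37 K and T_H = 298.71 K, so ΔT = 8.333 K.
COP_Carnot = T_H/ΔT = 298.71/8.333 = 35.84.
The heat pump delivers Q̇_H = COP × Ẇ = 277800 W; the resistance heater delivers Ẇ = 7750 W.
Extra = (COP − 1)·Ẇ = 270000 W.

270000 W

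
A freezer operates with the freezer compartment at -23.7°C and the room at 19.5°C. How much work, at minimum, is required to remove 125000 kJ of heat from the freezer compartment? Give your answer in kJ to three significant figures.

In absolute terms T_C = 249.45 K and T_H = 292.65 K, so ΔT = 43.20 K.
The reversible limit is COP_R = T_C/ΔT = 5.774, so W_min = Q_C/COP = Q_C·ΔT/T_C.
W_min = 125000 × 43.20/249.45 = 21650 kJ.

21600 kJ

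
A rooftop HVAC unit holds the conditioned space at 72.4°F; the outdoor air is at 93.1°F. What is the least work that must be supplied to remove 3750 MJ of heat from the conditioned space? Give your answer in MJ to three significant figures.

146 MJ

In absolute terms T_C = 295.59 K and T_H = 307.09 K, so ΔT = 11.50 K.
The reversible limit is COP_R = T_C/ΔT = 25.70, so W_min = Q_C/COP = Q_C·ΔT/T_C.
W_min = 3750 × 11.50/295.59 = 145.9 MJ.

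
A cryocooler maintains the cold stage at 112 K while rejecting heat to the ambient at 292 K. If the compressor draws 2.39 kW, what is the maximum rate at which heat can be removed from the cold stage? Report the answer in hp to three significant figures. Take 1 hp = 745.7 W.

The reservoir spacing is ΔT = 292 − 112 = 180.0 K.
COP_Carnot = T_C/ΔT = 112.00/180.0 = 0.6222.
Q̇_max = COP_Carnot × Ẇ = 0.6222 × 2.390 kW = 1.487 kW = 1.994 hp.

1.99 hp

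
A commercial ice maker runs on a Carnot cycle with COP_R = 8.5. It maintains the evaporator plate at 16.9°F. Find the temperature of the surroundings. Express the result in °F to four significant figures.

COP_R = T_C/(T_H − T_C) gives T_H − T_C = T_C/COP.
With T_C = 264.76 K, T_H = 264.76 × (1 + 1/8.5) = 295.91 K.
Converting, 295.91 K = 72.97°F.

72.97 °F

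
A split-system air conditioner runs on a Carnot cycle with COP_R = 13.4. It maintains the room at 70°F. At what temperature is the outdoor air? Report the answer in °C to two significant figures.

43 °C

COP_R = T_C/(T_H − T_C) gives T_H − T_C = T_C/COP.
With T_C = 294.26 K, T_H = 294.26 × (1 + 1/13.4) = 316.22 K.
Converting, 316.22 K = 43.07°C.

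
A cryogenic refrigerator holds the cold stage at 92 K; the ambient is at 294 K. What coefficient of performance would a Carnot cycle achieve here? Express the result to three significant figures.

0.455

The reservoir spacing is ΔT = 294 − 92 = 202.0 K.
For a reversible cycle, COP_Carnot = T_C/ΔT = 92.00/202.0 = 0.4554.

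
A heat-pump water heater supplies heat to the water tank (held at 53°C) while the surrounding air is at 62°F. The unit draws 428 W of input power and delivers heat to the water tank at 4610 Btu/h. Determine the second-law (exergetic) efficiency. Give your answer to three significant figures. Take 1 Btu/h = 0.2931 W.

0.352

Converting, Q̇_H = 4610 Btu/h = 1351 W, so COP_actual = Q̇_H/Ẇ = 1351/428.0 = 3.157.
In absolute terms T_C = 289.82 K and T_H = 326.15 K, so ΔT = 36.33 K.
COP_Carnot = T_H/ΔT = 326.15/36.33 = 8.977.
η_II = COP_actual/COP_Carnot = 3.157/8.977 = 0.3517.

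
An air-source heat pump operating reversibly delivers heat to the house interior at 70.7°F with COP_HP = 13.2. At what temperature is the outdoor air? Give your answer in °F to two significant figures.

31 °F

COP_HP = T_H/(T_H − T_C) gives T_H − T_C = T_H/COP.
With T_H = 294.65 K, T_C = 294.65 × (1 − 1/13.2) = 272.33 K.
Converting, 272.33 K = 30.52°F.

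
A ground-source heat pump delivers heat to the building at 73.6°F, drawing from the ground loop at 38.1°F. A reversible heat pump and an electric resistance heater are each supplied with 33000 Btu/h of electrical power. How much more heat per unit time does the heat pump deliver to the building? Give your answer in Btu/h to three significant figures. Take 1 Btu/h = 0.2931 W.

In absolute terms T_C = 276.54 K and T_H = 296.26 K, so ΔT = 19.72 K.
COP_Carnot = T_H/ΔT = 296.26/19.72 = 15.02.
The heat pump delivers Q̇_H = COP × Ẇ = 495700 Btu/h; the resistance heater delivers Ẇ = 33000 Btu/h.
Extra = (COP − 1)·Ẇ = 462700 Btu/h.

463000 Btu/h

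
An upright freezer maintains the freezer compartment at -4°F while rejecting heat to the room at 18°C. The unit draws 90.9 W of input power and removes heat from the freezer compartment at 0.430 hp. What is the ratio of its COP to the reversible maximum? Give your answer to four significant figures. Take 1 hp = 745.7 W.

Converting, Q̇_C = 0.4300 hp = 320.7 W, so COP_actual = Q̇_C/Ẇ = 320.7/90.90 = 3.528.
In absolute terms T_C = 253.15 K and T_H = 291.15 K, so ΔT = 38.00 K.
COP_Carnot = T_C/ΔT = 253.15/38.00 = 6.662.
η_II = COP_actual/COP_Carnot = 3.528/6.662 = 0.5295.

0.5295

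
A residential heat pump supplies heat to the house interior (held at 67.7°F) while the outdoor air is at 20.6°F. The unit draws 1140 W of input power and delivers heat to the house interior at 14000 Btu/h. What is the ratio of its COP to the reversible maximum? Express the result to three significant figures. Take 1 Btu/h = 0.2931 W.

Converting, Q̇_H = 14000 Btu/h = 4103 W, so COP_actual = Q̇_H/Ẇ = 4103/1140 = 3.599.
In absolute terms T_C = 266.82 K and T_H = 292.98 K, so ΔT = 26.17 K.
COP_Carnot = T_H/ΔT = 292.98/26.17 = 11.20.
η_II = COP_actual/COP_Carnot = 3.599/11.20 = 0.3215.

0.321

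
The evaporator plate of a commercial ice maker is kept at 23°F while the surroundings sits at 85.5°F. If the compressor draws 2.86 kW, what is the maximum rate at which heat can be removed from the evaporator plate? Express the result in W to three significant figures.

In absolute terms T_C = 268.15 K and T_H = 302.87 K, so ΔT = 34.72 K.
COP_Carnot = T_C/ΔT = 268.15/34.72 = 7.723.
Q̇_max = COP_Carnot × Ẇ = 7.723 × 2.860 kW = 22.09 kW = 22090 W.

22100 W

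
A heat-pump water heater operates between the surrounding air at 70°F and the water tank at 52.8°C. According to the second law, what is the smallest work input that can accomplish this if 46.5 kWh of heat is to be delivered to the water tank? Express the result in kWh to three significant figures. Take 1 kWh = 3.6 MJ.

In absolute terms T_C = 294.26 K and T_H = 325.95 K, so ΔT = 31.69 K.
The reversible limit is COP_HP = T_H/ΔT = 10.29, so W_min = Q_H/COP = Q_H·ΔT/T_H.
W_min = 46.50 × 31.69/325.95 = 4.521 kWh.

4.52 kWh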